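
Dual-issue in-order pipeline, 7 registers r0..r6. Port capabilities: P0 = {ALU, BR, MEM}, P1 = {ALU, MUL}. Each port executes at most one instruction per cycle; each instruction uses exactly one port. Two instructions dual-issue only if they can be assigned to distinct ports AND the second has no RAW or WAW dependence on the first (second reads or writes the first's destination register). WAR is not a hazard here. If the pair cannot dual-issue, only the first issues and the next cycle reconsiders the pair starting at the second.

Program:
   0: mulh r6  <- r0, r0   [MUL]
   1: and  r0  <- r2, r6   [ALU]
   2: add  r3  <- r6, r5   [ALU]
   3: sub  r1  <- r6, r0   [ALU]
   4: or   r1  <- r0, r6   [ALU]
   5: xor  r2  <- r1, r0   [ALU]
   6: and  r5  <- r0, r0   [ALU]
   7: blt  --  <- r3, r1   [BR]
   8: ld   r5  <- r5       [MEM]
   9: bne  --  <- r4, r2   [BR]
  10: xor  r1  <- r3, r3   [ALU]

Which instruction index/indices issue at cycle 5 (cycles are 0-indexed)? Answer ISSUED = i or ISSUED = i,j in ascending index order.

ISSUED = 7

[0] i0  mulh  -- RAW r6
[1] i1&i2  and;add  -- dual
[2] i3  sub  -- WAW r1
[3] i4  or  -- RAW r1
[4] i5&i6  xor;and  -- dual
[5] i7  blt  -- no-port BR/MEM
[6] i8  ld  -- no-port MEM/BR
[7] i9&i10  bne;xor  -- dual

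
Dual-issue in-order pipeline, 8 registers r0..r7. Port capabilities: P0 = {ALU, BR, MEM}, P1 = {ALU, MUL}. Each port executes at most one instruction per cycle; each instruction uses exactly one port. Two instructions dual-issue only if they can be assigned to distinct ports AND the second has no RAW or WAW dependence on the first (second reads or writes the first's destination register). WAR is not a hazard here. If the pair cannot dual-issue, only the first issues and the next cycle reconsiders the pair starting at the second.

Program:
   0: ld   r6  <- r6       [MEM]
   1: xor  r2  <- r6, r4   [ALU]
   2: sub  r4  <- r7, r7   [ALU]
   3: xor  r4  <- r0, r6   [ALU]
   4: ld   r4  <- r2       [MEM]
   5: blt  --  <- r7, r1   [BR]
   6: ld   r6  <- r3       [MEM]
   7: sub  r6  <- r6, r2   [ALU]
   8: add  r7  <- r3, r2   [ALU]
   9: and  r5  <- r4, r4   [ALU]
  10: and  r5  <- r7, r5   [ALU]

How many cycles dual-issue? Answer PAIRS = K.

#0 head=0: ld.MEM i0 RAW r6
#1 head=1: xor.ALU+sub.ALU i1+i2 dual
#2 head=3: xor.ALU i3 WAW r4
#3 head=4: ld.MEM i4 no-port MEM/BR
#4 head=5: blt.BR i5 no-port BR/MEM
#5 head=6: ld.MEM i6 RAW+WAW r6
#6 head=7: sub.ALU+add.ALU i7+i8 dual
#7 head=9: and.ALU i9 RAW+WAW r5
#8 head=10: and.ALU i10 tail

PAIRS = 2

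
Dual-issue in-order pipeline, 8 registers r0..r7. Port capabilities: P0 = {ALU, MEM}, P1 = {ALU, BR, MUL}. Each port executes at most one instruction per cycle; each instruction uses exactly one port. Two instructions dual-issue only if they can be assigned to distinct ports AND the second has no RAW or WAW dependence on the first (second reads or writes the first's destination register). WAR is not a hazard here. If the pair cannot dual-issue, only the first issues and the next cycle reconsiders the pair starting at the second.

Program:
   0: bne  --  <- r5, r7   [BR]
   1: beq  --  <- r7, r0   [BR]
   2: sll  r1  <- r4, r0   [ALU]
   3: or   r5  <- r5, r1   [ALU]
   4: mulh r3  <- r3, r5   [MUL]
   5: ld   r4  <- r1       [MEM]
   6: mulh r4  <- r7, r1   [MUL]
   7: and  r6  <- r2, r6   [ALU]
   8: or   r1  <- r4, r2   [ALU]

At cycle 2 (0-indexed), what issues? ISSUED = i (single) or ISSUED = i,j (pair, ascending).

c0: i0 bne.BR  no-port BR/BR
c1: i1+i2 beq.BR/sll.ALU  pair
c2: i3 or.ALU  RAW r5
c3: i4+i5 mulh.MUL/ld.MEM  pair
c4: i6+i7 mulh.MUL/and.ALU  pair
c5: i8 or.ALU  tail

ISSUED = 3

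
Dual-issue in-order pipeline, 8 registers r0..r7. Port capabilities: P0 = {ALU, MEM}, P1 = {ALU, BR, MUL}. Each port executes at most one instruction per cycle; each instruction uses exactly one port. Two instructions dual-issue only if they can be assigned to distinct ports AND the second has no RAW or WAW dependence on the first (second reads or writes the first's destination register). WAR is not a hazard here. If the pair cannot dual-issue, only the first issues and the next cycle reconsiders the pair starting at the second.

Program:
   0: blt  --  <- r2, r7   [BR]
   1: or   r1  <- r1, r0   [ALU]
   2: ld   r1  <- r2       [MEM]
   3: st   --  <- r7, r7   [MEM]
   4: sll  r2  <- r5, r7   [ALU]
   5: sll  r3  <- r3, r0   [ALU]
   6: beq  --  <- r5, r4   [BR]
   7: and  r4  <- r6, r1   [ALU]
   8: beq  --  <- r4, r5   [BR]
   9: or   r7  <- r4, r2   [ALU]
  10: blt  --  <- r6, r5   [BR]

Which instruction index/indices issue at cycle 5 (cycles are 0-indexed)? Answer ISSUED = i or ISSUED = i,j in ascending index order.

[0] i0&i1  blt or  -- 2-wide
[1] i2  ld  -- no-port MEM/MEM
[2] i3&i4  st sll  -- 2-wide
[3] i5&i6  sll beq  -- 2-wide
[4] i7  and  -- RAW r4
[5] i8&i9  beq or  -- 2-wide
[6] i10  blt  -- tail

ISSUED = 8,9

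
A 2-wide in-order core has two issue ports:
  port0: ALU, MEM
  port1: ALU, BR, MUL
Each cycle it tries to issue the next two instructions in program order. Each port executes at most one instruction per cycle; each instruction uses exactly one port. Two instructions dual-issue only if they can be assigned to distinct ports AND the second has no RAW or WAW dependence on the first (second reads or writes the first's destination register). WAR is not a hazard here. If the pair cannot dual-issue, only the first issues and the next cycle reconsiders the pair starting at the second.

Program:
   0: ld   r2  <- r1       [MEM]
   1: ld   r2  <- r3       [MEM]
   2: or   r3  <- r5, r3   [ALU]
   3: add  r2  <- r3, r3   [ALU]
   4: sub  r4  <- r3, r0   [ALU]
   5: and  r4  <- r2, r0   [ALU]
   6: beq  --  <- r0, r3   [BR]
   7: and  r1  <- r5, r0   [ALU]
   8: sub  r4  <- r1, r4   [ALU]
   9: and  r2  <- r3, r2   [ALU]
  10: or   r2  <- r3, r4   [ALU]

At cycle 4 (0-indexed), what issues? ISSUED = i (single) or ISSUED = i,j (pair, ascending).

ISSUED = 7

  cy0 -> i0 (ld) no-port MEM/MEM
  cy1 -> i1&i2 (ld or) pair
  cy2 -> i3&i4 (add sub) pair
  cy3 -> i5&i6 (and beq) pair
  cy4 -> i7 (and) RAW r1
  cy5 -> i8&i9 (sub and) pair
  cy6 -> i10 (or) tail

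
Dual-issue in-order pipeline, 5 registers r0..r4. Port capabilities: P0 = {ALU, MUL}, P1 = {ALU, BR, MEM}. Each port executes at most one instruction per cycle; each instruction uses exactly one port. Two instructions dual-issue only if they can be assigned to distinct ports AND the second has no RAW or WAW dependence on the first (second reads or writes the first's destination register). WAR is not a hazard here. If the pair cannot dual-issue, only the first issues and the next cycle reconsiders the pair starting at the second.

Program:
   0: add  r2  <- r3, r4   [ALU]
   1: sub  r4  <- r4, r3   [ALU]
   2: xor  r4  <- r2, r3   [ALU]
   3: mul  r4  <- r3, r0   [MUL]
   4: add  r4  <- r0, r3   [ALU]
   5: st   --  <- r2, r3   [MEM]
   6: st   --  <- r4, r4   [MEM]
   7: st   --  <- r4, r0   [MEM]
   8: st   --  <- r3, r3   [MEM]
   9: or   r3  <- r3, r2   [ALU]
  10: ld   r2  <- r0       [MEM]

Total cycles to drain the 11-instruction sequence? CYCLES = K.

t=0 i0/i1:add.ALU+sub.ALU ; pair
t=1 i2:xor.ALU ; WAW r4
t=2 i3:mul.MUL ; WAW r4
t=3 i4/i5:add.ALU+st.MEM ; pair
t=4 i6:st.MEM ; no-port MEM/MEM
t=5 i7:st.MEM ; no-port MEM/MEM
t=6 i8/i9:st.MEM+or.ALU ; pair
t=7 i10:ld.MEM ; tail

CYCLES = 8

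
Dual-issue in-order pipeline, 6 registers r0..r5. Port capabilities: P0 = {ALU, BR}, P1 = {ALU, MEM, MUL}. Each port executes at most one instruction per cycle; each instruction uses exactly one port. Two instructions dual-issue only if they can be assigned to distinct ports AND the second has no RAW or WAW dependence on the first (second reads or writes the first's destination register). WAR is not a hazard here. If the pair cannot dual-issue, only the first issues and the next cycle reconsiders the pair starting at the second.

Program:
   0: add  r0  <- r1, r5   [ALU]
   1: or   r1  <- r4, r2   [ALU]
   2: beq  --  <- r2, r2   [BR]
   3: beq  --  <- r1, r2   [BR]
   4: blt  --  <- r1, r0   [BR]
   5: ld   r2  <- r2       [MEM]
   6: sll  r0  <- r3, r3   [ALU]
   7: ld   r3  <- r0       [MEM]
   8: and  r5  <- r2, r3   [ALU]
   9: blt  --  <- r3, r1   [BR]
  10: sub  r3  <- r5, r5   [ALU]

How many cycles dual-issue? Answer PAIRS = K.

t=0 i0+i1:add.ALU+or.ALU ; pair
t=1 i2:beq.BR ; no-port BR/BR
t=2 i3:beq.BR ; no-port BR/BR
t=3 i4+i5:blt.BR+ld.MEM ; pair
t=4 i6:sll.ALU ; RAW r0
t=5 i7:ld.MEM ; RAW r3
t=6 i8+i9:and.ALU+blt.BR ; pair
t=7 i10:sub.ALU ; tail

PAIRS = 3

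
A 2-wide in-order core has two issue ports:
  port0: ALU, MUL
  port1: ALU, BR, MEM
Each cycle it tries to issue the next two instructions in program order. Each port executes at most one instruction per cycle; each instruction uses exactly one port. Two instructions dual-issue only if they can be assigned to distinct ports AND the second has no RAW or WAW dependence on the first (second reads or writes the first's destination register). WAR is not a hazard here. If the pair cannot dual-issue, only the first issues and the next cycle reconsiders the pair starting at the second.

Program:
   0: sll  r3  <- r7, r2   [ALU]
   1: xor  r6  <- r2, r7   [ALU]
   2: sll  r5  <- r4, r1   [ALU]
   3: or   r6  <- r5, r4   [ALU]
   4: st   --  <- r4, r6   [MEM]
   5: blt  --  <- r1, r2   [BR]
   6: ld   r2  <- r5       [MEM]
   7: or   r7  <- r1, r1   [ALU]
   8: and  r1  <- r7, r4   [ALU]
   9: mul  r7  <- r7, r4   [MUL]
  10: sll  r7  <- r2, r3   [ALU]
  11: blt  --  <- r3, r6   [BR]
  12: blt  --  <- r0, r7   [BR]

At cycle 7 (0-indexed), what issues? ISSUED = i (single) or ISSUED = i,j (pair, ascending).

t=0 i0/i1:sll.ALU/xor.ALU ; pair
t=1 i2:sll.ALU ; RAW r5
t=2 i3:or.ALU ; RAW r6
t=3 i4:st.MEM ; no-port MEM/BR
t=4 i5:blt.BR ; no-port BR/MEM
t=5 i6/i7:ld.MEM/or.ALU ; pair
t=6 i8/i9:and.ALU/mul.MUL ; pair
t=7 i10/i11:sll.ALU/blt.BR ; pair
t=8 i12:blt.BR ; tail

ISSUED = 10,11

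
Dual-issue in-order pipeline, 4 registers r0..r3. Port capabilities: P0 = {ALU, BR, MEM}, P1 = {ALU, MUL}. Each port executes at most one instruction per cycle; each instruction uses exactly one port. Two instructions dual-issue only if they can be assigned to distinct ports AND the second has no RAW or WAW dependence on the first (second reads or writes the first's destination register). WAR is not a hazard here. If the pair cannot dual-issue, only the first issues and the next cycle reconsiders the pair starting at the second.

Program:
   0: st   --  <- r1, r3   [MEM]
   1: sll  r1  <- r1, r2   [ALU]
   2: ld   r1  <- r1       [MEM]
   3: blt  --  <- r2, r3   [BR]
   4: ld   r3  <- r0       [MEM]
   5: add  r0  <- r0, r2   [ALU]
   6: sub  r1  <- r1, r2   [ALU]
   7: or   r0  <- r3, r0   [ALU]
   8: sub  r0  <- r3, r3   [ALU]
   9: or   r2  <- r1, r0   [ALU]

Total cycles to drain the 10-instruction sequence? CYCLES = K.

#0 head=0: st;sll i0/i1 dual
#1 head=2: ld i2 no-port MEM/BR
#2 head=3: blt i3 no-port BR/MEM
#3 head=4: ld;add i4/i5 dual
#4 head=6: sub;or i6/i7 dual
#5 head=8: sub i8 RAW r0
#6 head=9: or i9 tail

CYCLES = 7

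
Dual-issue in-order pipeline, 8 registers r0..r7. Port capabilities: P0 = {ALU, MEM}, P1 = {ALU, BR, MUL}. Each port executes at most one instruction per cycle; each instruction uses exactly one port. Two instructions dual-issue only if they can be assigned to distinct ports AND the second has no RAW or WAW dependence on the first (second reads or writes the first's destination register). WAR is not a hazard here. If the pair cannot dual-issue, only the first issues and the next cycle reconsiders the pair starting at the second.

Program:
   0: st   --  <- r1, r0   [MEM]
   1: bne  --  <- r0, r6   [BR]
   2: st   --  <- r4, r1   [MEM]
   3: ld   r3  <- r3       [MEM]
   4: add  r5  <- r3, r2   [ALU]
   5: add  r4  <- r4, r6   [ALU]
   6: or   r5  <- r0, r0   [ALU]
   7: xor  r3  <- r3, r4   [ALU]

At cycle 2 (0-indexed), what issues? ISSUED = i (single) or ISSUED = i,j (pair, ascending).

  cy0 -> i0/i1 (st/bne) 2-wide
  cy1 -> i2 (st) no-port MEM/MEM
  cy2 -> i3 (ld) RAW r3
  cy3 -> i4/i5 (add/add) 2-wide
  cy4 -> i6/i7 (or/xor) 2-wide

ISSUED = 3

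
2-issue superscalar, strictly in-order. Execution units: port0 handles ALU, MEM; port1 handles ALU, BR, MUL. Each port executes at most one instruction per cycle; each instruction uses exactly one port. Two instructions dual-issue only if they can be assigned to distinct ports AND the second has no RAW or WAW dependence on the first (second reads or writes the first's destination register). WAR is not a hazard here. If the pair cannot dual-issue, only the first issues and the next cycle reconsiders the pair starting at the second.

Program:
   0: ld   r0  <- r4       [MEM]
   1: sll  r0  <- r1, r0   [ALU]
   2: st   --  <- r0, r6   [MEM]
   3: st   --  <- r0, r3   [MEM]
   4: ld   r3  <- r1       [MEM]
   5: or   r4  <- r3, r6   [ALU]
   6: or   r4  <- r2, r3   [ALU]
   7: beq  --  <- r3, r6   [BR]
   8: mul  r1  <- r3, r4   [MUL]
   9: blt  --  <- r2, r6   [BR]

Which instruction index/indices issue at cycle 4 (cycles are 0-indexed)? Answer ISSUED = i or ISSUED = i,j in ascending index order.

ISSUED = 4

  cy0 -> i0 (ld) RAW+WAW r0
  cy1 -> i1 (sll) RAW r0
  cy2 -> i2 (st) no-port MEM/MEM
  cy3 -> i3 (st) no-port MEM/MEM
  cy4 -> i4 (ld) RAW r3
  cy5 -> i5 (or) WAW r4
  cy6 -> i6,i7 (or/beq) 2-wide
  cy7 -> i8 (mul) no-port MUL/BR
  cy8 -> i9 (blt) tail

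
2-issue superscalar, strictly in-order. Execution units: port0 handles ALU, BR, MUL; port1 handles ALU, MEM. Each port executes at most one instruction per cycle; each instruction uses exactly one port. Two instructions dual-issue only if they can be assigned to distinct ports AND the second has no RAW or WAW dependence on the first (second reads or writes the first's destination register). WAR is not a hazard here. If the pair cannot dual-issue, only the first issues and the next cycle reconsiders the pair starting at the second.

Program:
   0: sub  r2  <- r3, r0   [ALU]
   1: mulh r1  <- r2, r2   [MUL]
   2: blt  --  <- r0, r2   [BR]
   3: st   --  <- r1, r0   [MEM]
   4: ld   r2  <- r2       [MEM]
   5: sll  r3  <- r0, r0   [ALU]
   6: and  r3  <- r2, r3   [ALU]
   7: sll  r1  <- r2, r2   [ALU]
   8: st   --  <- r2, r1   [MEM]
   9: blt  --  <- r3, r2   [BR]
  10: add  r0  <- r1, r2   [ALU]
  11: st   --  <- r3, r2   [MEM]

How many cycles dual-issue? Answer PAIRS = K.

PAIRS = 5

t=0 i0:sub.ALU ; RAW r2
t=1 i1:mulh.MUL ; no-port MUL/BR
t=2 i2+i3:blt.BR st.MEM ; 2-wide
t=3 i4+i5:ld.MEM sll.ALU ; 2-wide
t=4 i6+i7:and.ALU sll.ALU ; 2-wide
t=5 i8+i9:st.MEM blt.BR ; 2-wide
t=6 i10+i11:add.ALU st.MEM ; 2-wide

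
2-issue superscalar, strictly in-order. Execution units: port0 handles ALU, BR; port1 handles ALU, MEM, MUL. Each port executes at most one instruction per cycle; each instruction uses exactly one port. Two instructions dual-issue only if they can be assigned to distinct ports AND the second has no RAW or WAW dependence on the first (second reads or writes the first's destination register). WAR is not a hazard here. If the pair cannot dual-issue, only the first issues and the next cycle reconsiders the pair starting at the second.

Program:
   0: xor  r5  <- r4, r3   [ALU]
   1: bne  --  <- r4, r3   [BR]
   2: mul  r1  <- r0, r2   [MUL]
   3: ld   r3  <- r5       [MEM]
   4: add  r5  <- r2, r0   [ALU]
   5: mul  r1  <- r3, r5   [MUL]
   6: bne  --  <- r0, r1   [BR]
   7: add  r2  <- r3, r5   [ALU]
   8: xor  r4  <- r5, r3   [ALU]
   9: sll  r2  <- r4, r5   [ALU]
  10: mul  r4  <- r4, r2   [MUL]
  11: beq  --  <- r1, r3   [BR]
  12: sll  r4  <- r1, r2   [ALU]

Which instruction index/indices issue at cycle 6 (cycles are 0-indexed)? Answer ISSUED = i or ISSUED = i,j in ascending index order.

t=0 i0/i1:xor;bne ; 2-wide
t=1 i2:mul ; no-port MUL/MEM
t=2 i3/i4:ld;add ; 2-wide
t=3 i5:mul ; RAW r1
t=4 i6/i7:bne;add ; 2-wide
t=5 i8:xor ; RAW r4
t=6 i9:sll ; RAW r2
t=7 i10/i11:mul;beq ; 2-wide
t=8 i12:sll ; tail

ISSUED = 9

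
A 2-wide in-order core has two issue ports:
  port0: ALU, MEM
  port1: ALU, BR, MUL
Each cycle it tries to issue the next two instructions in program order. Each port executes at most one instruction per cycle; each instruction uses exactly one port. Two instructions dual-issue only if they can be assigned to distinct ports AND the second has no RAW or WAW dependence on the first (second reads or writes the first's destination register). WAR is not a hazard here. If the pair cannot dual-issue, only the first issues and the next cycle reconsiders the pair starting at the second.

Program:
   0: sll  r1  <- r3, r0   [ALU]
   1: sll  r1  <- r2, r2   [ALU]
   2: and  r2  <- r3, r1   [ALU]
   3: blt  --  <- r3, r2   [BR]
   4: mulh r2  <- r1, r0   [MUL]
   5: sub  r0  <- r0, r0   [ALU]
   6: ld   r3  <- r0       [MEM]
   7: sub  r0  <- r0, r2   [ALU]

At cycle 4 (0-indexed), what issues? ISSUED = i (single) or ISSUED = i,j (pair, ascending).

t=0 i0:sll ; WAW r1
t=1 i1:sll ; RAW r1
t=2 i2:and ; RAW r2
t=3 i3:blt ; no-port BR/MUL
t=4 i4&i5:mulh+sub ; dual
t=5 i6&i7:ld+sub ; dual

ISSUED = 4,5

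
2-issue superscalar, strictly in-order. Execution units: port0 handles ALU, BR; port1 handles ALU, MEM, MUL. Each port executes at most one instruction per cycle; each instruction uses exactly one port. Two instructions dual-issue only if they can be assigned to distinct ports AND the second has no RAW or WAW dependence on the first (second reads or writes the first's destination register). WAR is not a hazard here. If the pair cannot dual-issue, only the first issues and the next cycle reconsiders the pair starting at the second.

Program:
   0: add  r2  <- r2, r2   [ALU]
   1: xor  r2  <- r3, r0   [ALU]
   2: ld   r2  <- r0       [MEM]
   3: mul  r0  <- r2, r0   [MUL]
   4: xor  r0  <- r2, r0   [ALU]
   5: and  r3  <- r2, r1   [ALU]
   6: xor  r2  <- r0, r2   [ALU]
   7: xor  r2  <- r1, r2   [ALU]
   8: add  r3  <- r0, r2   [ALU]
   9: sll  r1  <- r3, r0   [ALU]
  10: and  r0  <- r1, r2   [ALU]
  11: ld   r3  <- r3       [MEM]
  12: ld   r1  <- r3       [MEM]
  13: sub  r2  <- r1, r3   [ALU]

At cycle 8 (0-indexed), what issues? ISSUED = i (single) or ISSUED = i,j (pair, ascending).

ISSUED = 9

c0: i0 add.ALU  WAW r2
c1: i1 xor.ALU  WAW r2
c2: i2 ld.MEM  no-port MEM/MUL
c3: i3 mul.MUL  RAW+WAW r0
c4: i4&i5 xor.ALU+and.ALU  dual
c5: i6 xor.ALU  RAW+WAW r2
c6: i7 xor.ALU  RAW r2
c7: i8 add.ALU  RAW r3
c8: i9 sll.ALU  RAW r1
c9: i10&i11 and.ALU+ld.MEM  dual
c10: i12 ld.MEM  RAW r1
c11: i13 sub.ALU  tail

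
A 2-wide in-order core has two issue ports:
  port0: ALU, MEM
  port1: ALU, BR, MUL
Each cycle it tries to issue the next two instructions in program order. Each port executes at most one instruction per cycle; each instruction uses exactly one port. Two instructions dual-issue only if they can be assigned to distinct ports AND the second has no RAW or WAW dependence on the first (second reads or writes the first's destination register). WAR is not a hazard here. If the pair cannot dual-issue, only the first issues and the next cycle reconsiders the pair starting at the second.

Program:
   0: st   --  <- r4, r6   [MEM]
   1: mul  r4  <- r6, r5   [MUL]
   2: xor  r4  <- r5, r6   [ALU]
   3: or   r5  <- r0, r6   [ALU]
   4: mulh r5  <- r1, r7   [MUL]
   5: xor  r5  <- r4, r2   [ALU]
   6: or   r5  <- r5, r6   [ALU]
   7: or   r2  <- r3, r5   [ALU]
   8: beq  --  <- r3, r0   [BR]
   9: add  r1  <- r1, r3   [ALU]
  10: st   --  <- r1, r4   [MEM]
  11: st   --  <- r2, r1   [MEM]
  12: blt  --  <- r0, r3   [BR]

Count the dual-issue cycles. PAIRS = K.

PAIRS = 4

c0: i0+i1 st.MEM+mul.MUL  pair
c1: i2+i3 xor.ALU+or.ALU  pair
c2: i4 mulh.MUL  WAW r5
c3: i5 xor.ALU  RAW+WAW r5
c4: i6 or.ALU  RAW r5
c5: i7+i8 or.ALU+beq.BR  pair
c6: i9 add.ALU  RAW r1
c7: i10 st.MEM  no-port MEM/MEM
c8: i11+i12 st.MEM+blt.BR  pair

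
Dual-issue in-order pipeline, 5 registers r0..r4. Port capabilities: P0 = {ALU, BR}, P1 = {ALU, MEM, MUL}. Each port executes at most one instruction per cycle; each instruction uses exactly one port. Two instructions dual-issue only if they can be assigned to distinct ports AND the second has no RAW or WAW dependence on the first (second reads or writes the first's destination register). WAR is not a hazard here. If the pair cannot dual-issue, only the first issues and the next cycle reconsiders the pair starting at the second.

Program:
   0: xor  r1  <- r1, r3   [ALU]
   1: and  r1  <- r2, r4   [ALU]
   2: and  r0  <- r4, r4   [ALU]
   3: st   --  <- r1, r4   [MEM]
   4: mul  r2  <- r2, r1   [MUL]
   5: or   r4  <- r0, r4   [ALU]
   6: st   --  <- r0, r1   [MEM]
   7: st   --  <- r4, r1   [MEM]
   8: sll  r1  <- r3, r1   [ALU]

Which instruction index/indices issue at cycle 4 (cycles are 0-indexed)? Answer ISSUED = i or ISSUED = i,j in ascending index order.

ISSUED = 6

0. xor.ALU @i0  | WAW r1
1. and.ALU;and.ALU @i1,i2  | dual
2. st.MEM @i3  | no-port MEM/MUL
3. mul.MUL;or.ALU @i4,i5  | dual
4. st.MEM @i6  | no-port MEM/MEM
5. st.MEM;sll.ALU @i7,i8  | dual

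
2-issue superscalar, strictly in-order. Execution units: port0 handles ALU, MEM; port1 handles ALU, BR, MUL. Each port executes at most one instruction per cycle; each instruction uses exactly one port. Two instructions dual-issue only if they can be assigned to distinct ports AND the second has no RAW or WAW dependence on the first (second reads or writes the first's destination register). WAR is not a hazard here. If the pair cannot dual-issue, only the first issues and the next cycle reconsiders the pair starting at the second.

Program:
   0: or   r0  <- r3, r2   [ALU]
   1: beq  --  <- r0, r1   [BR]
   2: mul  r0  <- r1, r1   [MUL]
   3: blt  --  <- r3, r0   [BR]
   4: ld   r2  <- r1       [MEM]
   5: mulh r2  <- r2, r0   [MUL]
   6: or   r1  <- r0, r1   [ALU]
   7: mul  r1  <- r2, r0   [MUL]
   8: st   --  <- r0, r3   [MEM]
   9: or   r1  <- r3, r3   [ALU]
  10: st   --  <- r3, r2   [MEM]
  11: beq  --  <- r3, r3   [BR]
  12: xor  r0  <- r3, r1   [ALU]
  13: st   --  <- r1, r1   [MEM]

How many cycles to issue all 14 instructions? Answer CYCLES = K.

0. or @i0  | RAW r0
1. beq @i1  | no-port BR/MUL
2. mul @i2  | no-port MUL/BR
3. blt/ld @i3&i4  | 2-wide
4. mulh/or @i5&i6  | 2-wide
5. mul/st @i7&i8  | 2-wide
6. or/st @i9&i10  | 2-wide
7. beq/xor @i11&i12  | 2-wide
8. st @i13  | tail

CYCLES = 9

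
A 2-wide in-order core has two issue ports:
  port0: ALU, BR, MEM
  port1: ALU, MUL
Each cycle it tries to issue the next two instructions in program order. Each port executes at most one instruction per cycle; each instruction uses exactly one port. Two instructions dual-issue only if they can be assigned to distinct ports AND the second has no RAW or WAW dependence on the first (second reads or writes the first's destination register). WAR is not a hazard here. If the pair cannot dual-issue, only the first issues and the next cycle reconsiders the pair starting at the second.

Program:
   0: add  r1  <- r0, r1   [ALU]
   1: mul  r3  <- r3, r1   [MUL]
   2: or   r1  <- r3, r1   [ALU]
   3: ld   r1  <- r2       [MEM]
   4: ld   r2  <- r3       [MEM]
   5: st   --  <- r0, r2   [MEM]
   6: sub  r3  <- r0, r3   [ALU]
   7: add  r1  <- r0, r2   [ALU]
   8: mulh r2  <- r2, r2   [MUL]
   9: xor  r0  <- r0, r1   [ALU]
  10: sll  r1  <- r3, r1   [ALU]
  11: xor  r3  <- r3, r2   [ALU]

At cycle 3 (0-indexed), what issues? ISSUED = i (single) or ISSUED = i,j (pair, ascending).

t=0 i0:add ; RAW r1
t=1 i1:mul ; RAW r3
t=2 i2:or ; WAW r1
t=3 i3:ld ; no-port MEM/MEM
t=4 i4:ld ; no-port MEM/MEM
t=5 i5+i6:st+sub ; pair
t=6 i7+i8:add+mulh ; pair
t=7 i9+i10:xor+sll ; pair
t=8 i11:xor ; tail

ISSUED = 3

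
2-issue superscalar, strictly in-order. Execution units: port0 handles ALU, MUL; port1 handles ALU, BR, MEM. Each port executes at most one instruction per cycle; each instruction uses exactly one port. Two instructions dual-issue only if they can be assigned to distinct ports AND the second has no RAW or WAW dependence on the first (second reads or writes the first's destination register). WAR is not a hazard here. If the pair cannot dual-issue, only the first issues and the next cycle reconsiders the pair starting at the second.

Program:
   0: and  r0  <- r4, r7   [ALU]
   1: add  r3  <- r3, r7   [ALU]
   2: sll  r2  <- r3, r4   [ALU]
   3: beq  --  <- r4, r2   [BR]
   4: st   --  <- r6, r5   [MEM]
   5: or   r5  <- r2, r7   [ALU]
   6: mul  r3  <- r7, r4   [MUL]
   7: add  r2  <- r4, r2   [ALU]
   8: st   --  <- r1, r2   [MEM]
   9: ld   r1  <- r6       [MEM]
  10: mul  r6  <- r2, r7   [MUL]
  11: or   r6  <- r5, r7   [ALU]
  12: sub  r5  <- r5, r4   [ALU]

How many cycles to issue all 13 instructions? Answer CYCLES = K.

CYCLES = 8

#0 head=0: and.ALU+add.ALU i0+i1 2-wide
#1 head=2: sll.ALU i2 RAW r2
#2 head=3: beq.BR i3 no-port BR/MEM
#3 head=4: st.MEM+or.ALU i4+i5 2-wide
#4 head=6: mul.MUL+add.ALU i6+i7 2-wide
#5 head=8: st.MEM i8 no-port MEM/MEM
#6 head=9: ld.MEM+mul.MUL i9+i10 2-wide
#7 head=11: or.ALU+sub.ALU i11+i12 2-wide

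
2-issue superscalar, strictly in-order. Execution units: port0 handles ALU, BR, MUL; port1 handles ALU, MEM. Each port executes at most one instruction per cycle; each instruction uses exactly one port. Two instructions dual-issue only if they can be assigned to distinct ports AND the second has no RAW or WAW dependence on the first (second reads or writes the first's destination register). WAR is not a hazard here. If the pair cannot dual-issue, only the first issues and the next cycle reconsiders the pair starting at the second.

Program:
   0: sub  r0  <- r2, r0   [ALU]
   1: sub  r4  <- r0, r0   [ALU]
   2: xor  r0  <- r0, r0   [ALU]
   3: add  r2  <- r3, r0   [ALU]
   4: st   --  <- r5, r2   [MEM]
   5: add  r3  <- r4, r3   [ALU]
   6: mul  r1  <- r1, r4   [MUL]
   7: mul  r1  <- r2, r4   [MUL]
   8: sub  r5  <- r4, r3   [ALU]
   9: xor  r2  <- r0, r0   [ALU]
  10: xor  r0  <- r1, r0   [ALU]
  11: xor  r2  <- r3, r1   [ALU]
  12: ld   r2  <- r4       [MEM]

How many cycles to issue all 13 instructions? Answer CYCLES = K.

CYCLES = 9

[0] i0  sub  -- RAW r0
[1] i1+i2  sub;xor  -- 2-wide
[2] i3  add  -- RAW r2
[3] i4+i5  st;add  -- 2-wide
[4] i6  mul  -- no-port MUL/MUL
[5] i7+i8  mul;sub  -- 2-wide
[6] i9+i10  xor;xor  -- 2-wide
[7] i11  xor  -- WAW r2
[8] i12  ld  -- tail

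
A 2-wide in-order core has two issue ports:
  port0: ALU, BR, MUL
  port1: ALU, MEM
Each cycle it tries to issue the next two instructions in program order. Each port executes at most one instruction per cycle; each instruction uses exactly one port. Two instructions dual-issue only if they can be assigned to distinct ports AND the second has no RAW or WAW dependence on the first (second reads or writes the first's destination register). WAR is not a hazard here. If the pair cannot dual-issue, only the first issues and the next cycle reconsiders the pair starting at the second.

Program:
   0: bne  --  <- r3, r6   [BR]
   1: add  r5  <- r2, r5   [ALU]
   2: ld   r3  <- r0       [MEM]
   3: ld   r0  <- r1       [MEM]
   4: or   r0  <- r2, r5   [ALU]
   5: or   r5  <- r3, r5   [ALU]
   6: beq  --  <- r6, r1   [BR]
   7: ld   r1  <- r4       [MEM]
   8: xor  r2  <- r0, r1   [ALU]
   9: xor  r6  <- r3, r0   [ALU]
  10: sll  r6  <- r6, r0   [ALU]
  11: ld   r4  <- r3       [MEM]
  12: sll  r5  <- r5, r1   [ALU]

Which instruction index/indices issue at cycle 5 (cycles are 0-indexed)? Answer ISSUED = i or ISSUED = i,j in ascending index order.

ISSUED = 8,9

  cy0 -> i0+i1 (bne.BR;add.ALU) 2-wide
  cy1 -> i2 (ld.MEM) no-port MEM/MEM
  cy2 -> i3 (ld.MEM) WAW r0
  cy3 -> i4+i5 (or.ALU;or.ALU) 2-wide
  cy4 -> i6+i7 (beq.BR;ld.MEM) 2-wide
  cy5 -> i8+i9 (xor.ALU;xor.ALU) 2-wide
  cy6 -> i10+i11 (sll.ALU;ld.MEM) 2-wide
  cy7 -> i12 (sll.ALU) tail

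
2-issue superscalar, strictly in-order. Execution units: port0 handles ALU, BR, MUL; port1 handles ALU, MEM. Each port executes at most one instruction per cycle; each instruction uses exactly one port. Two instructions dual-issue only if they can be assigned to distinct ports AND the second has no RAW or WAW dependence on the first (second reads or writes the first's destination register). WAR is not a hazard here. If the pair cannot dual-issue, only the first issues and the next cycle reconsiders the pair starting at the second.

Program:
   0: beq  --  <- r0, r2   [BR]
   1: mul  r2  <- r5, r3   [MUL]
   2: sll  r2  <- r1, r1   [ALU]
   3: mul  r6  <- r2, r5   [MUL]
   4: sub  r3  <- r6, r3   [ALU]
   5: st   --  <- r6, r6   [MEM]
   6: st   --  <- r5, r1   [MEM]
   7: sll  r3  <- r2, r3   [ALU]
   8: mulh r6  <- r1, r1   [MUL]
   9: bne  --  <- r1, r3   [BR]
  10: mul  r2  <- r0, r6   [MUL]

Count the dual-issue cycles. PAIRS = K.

t=0 i0:beq ; no-port BR/MUL
t=1 i1:mul ; WAW r2
t=2 i2:sll ; RAW r2
t=3 i3:mul ; RAW r6
t=4 i4+i5:sub st ; dual
t=5 i6+i7:st sll ; dual
t=6 i8:mulh ; no-port MUL/BR
t=7 i9:bne ; no-port BR/MUL
t=8 i10:mul ; tail

PAIRS = 2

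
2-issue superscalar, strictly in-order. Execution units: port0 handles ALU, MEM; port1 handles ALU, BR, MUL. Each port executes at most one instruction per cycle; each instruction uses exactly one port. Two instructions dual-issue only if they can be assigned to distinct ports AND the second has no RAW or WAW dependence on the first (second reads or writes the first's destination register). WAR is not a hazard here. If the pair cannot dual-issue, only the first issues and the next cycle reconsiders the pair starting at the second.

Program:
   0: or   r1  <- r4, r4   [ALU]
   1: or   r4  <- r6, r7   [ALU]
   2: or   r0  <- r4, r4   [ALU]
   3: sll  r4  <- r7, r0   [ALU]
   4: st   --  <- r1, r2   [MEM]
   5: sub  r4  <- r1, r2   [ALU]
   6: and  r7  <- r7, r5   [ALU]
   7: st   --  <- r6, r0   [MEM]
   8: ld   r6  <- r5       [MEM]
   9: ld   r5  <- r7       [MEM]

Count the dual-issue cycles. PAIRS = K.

0. or.ALU+or.ALU @i0/i1  | pair
1. or.ALU @i2  | RAW r0
2. sll.ALU+st.MEM @i3/i4  | pair
3. sub.ALU+and.ALU @i5/i6  | pair
4. st.MEM @i7  | no-port MEM/MEM
5. ld.MEM @i8  | no-port MEM/MEM
6. ld.MEM @i9  | tail

PAIRS = 3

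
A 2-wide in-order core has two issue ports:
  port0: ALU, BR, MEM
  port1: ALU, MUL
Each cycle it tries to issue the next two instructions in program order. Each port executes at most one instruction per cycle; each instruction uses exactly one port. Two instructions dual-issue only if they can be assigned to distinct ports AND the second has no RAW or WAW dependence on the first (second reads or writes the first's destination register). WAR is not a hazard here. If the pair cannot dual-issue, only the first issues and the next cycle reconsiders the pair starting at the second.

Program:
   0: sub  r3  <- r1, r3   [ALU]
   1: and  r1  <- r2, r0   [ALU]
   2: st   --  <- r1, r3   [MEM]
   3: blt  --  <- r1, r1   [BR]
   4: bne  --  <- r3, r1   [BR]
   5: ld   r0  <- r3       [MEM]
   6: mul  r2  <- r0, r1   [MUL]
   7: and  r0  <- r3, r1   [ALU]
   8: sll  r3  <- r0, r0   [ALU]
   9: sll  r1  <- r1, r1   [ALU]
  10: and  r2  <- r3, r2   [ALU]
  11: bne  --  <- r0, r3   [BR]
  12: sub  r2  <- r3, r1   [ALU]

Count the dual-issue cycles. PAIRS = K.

[0] i0+i1  sub/and  -- pair
[1] i2  st  -- no-port MEM/BR
[2] i3  blt  -- no-port BR/BR
[3] i4  bne  -- no-port BR/MEM
[4] i5  ld  -- RAW r0
[5] i6+i7  mul/and  -- pair
[6] i8+i9  sll/sll  -- pair
[7] i10+i11  and/bne  -- pair
[8] i12  sub  -- tail

PAIRS = 4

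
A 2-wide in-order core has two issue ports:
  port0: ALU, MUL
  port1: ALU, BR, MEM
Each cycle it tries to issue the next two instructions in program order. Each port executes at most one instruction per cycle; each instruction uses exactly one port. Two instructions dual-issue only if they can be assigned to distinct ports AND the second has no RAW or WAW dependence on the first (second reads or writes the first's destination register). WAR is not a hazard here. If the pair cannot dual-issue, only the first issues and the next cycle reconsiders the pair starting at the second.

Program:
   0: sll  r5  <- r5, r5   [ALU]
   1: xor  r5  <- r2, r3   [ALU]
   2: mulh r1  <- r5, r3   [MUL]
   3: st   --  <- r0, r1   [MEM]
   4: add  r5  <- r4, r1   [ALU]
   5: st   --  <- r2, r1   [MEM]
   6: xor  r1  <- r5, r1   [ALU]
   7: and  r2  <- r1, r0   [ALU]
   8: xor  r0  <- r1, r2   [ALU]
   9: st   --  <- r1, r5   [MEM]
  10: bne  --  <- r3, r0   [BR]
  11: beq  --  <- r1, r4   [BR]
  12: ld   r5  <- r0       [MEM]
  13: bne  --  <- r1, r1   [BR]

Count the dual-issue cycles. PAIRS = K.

PAIRS = 3

[0] i0  sll.ALU  -- WAW r5
[1] i1  xor.ALU  -- RAW r5
[2] i2  mulh.MUL  -- RAW r1
[3] i3,i4  st.MEM/add.ALU  -- dual
[4] i5,i6  st.MEM/xor.ALU  -- dual
[5] i7  and.ALU  -- RAW r2
[6] i8,i9  xor.ALU/st.MEM  -- dual
[7] i10  bne.BR  -- no-port BR/BR
[8] i11  beq.BR  -- no-port BR/MEM
[9] i12  ld.MEM  -- no-port MEM/BR
[10] i13  bne.BR  -- tail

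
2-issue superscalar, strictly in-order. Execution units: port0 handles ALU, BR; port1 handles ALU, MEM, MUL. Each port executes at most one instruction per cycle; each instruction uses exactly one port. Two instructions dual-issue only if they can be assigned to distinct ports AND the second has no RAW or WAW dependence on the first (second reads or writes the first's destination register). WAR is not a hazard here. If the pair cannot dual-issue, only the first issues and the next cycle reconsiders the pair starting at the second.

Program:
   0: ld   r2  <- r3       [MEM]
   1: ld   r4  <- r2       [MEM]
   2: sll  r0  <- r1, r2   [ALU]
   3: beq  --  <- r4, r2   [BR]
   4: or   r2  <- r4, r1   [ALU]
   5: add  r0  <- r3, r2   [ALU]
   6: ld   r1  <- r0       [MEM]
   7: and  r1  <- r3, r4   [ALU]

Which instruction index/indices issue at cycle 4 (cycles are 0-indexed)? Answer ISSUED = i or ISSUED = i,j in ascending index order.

c0: i0 ld.MEM  no-port MEM/MEM
c1: i1/i2 ld.MEM sll.ALU  dual
c2: i3/i4 beq.BR or.ALU  dual
c3: i5 add.ALU  RAW r0
c4: i6 ld.MEM  WAW r1
c5: i7 and.ALU  tail

ISSUED = 6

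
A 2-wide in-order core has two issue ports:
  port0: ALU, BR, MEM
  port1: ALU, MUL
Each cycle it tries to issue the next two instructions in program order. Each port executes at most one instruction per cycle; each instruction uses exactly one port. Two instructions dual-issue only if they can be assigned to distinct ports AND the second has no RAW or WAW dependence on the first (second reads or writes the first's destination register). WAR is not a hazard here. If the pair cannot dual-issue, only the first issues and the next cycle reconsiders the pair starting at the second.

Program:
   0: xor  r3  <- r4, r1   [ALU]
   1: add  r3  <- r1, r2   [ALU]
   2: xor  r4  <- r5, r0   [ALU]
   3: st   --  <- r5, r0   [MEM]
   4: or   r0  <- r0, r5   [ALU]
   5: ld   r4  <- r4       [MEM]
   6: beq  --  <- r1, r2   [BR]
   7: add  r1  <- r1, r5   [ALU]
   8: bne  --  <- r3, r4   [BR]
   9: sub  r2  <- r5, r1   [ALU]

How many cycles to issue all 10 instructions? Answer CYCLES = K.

CYCLES = 6

  cy0 -> i0 (xor.ALU) WAW r3
  cy1 -> i1&i2 (add.ALU+xor.ALU) pair
  cy2 -> i3&i4 (st.MEM+or.ALU) pair
  cy3 -> i5 (ld.MEM) no-port MEM/BR
  cy4 -> i6&i7 (beq.BR+add.ALU) pair
  cy5 -> i8&i9 (bne.BR+sub.ALU) pair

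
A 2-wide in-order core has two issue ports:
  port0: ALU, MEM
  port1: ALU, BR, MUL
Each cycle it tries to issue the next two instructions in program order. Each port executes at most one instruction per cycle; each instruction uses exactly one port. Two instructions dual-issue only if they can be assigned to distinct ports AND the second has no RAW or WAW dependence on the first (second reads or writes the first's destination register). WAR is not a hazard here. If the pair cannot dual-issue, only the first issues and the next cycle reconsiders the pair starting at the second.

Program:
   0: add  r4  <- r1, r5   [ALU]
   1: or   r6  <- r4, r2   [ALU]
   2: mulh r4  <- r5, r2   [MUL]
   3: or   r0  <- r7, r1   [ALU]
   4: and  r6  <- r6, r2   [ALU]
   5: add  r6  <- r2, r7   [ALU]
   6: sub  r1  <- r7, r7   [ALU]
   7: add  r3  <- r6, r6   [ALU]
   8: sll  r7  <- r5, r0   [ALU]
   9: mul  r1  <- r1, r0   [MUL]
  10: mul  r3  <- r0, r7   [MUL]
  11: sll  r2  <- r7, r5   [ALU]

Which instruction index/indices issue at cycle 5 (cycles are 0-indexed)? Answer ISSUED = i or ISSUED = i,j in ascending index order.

0. add.ALU @i0  | RAW r4
1. or.ALU/mulh.MUL @i1/i2  | dual
2. or.ALU/and.ALU @i3/i4  | dual
3. add.ALU/sub.ALU @i5/i6  | dual
4. add.ALU/sll.ALU @i7/i8  | dual
5. mul.MUL @i9  | no-port MUL/MUL
6. mul.MUL/sll.ALU @i10/i11  | dual

ISSUED = 9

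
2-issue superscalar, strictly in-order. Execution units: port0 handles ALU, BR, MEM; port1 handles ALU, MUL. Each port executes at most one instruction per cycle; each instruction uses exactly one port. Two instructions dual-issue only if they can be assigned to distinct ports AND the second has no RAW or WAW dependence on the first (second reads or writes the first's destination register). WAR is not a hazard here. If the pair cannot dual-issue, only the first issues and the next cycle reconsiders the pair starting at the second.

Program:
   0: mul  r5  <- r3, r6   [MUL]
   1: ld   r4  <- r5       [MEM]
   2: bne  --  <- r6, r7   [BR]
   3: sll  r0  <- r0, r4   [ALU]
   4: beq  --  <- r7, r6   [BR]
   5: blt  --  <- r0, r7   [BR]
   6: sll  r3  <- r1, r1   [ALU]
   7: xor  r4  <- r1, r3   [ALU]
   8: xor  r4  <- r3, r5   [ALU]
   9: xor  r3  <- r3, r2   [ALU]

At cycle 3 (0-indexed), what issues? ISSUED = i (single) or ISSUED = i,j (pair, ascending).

ISSUED = 4

c0: i0 mul.MUL  RAW r5
c1: i1 ld.MEM  no-port MEM/BR
c2: i2&i3 bne.BR+sll.ALU  2-wide
c3: i4 beq.BR  no-port BR/BR
c4: i5&i6 blt.BR+sll.ALU  2-wide
c5: i7 xor.ALU  WAW r4
c6: i8&i9 xor.ALU+xor.ALU  2-wide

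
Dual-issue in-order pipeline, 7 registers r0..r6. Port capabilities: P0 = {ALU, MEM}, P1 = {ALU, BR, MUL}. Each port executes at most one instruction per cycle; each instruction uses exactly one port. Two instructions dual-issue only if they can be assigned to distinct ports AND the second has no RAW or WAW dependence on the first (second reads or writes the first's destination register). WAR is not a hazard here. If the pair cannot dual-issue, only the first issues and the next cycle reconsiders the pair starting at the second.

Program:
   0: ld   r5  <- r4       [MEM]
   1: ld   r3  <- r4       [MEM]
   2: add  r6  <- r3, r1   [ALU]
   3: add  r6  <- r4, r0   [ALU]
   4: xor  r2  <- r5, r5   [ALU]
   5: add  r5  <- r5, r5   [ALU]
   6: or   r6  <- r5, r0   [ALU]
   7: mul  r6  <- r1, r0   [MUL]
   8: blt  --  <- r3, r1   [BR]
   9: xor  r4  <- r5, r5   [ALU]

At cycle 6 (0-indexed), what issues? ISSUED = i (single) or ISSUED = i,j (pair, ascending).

t=0 i0:ld ; no-port MEM/MEM
t=1 i1:ld ; RAW r3
t=2 i2:add ; WAW r6
t=3 i3/i4:add;xor ; dual
t=4 i5:add ; RAW r5
t=5 i6:or ; WAW r6
t=6 i7:mul ; no-port MUL/BR
t=7 i8/i9:blt;xor ; dual

ISSUED = 7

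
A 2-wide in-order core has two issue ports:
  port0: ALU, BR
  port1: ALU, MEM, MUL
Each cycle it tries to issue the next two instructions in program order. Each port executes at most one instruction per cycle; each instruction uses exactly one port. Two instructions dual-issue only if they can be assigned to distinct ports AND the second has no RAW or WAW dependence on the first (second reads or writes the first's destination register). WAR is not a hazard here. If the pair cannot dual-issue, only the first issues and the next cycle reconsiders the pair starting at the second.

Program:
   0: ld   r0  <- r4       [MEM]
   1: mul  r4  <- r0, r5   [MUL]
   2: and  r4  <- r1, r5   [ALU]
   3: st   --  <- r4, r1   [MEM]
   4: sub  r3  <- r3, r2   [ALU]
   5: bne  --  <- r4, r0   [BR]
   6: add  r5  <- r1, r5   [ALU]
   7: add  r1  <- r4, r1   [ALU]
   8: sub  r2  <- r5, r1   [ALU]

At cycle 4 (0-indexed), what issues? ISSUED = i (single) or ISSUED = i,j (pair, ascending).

0. ld.MEM @i0  | no-port MEM/MUL
1. mul.MUL @i1  | WAW r4
2. and.ALU @i2  | RAW r4
3. st.MEM sub.ALU @i3/i4  | 2-wide
4. bne.BR add.ALU @i5/i6  | 2-wide
5. add.ALU @i7  | RAW r1
6. sub.ALU @i8  | tail

ISSUED = 5,6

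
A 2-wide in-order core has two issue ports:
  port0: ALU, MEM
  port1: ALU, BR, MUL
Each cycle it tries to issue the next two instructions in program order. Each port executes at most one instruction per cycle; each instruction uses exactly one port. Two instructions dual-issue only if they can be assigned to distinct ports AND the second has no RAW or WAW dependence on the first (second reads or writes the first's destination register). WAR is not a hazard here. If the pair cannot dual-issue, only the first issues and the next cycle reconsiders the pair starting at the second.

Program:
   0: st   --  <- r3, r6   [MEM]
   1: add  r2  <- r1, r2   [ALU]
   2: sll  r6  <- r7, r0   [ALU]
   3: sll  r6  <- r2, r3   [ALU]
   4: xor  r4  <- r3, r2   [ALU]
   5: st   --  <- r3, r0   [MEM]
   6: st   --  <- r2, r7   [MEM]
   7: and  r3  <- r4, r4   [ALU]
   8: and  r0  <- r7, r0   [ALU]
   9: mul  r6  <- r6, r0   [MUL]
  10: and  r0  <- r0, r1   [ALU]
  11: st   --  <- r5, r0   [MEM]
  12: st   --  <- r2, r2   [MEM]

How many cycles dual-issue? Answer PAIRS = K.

[0] i0/i1  st.MEM add.ALU  -- 2-wide
[1] i2  sll.ALU  -- WAW r6
[2] i3/i4  sll.ALU xor.ALU  -- 2-wide
[3] i5  st.MEM  -- no-port MEM/MEM
[4] i6/i7  st.MEM and.ALU  -- 2-wide
[5] i8  and.ALU  -- RAW r0
[6] i9/i10  mul.MUL and.ALU  -- 2-wide
[7] i11  st.MEM  -- no-port MEM/MEM
[8] i12  st.MEM  -- tail

PAIRS = 4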